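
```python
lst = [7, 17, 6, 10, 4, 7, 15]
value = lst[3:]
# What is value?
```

lst has length 7. The slice lst[3:] selects indices [3, 4, 5, 6] (3->10, 4->4, 5->7, 6->15), giving [10, 4, 7, 15].

[10, 4, 7, 15]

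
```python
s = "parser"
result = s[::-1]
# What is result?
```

s has length 6. The slice s[::-1] selects indices [5, 4, 3, 2, 1, 0] (5->'r', 4->'e', 3->'s', 2->'r', 1->'a', 0->'p'), giving 'resrap'.

'resrap'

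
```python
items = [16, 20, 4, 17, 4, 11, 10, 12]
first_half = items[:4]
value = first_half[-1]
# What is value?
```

items has length 8. The slice items[:4] selects indices [0, 1, 2, 3] (0->16, 1->20, 2->4, 3->17), giving [16, 20, 4, 17]. So first_half = [16, 20, 4, 17]. Then first_half[-1] = 17.

17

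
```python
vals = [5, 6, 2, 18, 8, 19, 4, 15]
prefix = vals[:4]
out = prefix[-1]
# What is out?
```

vals has length 8. The slice vals[:4] selects indices [0, 1, 2, 3] (0->5, 1->6, 2->2, 3->18), giving [5, 6, 2, 18]. So prefix = [5, 6, 2, 18]. Then prefix[-1] = 18.

18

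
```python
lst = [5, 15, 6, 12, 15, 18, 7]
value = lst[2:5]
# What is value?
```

lst has length 7. The slice lst[2:5] selects indices [2, 3, 4] (2->6, 3->12, 4->15), giving [6, 12, 15].

[6, 12, 15]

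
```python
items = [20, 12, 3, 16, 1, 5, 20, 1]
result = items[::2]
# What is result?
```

items has length 8. The slice items[::2] selects indices [0, 2, 4, 6] (0->20, 2->3, 4->1, 6->20), giving [20, 3, 1, 20].

[20, 3, 1, 20]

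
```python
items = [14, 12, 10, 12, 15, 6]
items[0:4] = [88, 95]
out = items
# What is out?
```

items starts as [14, 12, 10, 12, 15, 6] (length 6). The slice items[0:4] covers indices [0, 1, 2, 3] with values [14, 12, 10, 12]. Replacing that slice with [88, 95] (different length) produces [88, 95, 15, 6].

[88, 95, 15, 6]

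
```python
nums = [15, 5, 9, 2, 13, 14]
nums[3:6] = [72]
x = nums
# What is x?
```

nums starts as [15, 5, 9, 2, 13, 14] (length 6). The slice nums[3:6] covers indices [3, 4, 5] with values [2, 13, 14]. Replacing that slice with [72] (different length) produces [15, 5, 9, 72].

[15, 5, 9, 72]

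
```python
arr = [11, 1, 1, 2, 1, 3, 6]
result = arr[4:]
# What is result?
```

arr has length 7. The slice arr[4:] selects indices [4, 5, 6] (4->1, 5->3, 6->6), giving [1, 3, 6].

[1, 3, 6]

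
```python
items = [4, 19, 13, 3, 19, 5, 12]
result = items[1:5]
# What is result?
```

items has length 7. The slice items[1:5] selects indices [1, 2, 3, 4] (1->19, 2->13, 3->3, 4->19), giving [19, 13, 3, 19].

[19, 13, 3, 19]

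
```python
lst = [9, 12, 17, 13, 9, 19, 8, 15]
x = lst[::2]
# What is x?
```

lst has length 8. The slice lst[::2] selects indices [0, 2, 4, 6] (0->9, 2->17, 4->9, 6->8), giving [9, 17, 9, 8].

[9, 17, 9, 8]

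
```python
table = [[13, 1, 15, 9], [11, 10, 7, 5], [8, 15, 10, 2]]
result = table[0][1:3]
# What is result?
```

table[0] = [13, 1, 15, 9]. table[0] has length 4. The slice table[0][1:3] selects indices [1, 2] (1->1, 2->15), giving [1, 15].

[1, 15]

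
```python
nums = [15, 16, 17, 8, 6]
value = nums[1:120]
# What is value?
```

nums has length 5. The slice nums[1:120] selects indices [1, 2, 3, 4] (1->16, 2->17, 3->8, 4->6), giving [16, 17, 8, 6].

[16, 17, 8, 6]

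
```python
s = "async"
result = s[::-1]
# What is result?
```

s has length 5. The slice s[::-1] selects indices [4, 3, 2, 1, 0] (4->'c', 3->'n', 2->'y', 1->'s', 0->'a'), giving 'cnysa'.

'cnysa'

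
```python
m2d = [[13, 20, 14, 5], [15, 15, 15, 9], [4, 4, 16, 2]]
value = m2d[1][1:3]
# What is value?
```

m2d[1] = [15, 15, 15, 9]. m2d[1] has length 4. The slice m2d[1][1:3] selects indices [1, 2] (1->15, 2->15), giving [15, 15].

[15, 15]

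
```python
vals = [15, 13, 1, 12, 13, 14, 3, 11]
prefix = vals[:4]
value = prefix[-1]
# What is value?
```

vals has length 8. The slice vals[:4] selects indices [0, 1, 2, 3] (0->15, 1->13, 2->1, 3->12), giving [15, 13, 1, 12]. So prefix = [15, 13, 1, 12]. Then prefix[-1] = 12.

12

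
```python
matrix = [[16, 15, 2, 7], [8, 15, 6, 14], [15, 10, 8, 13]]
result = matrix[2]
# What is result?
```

matrix has 3 rows. Row 2 is [15, 10, 8, 13].

[15, 10, 8, 13]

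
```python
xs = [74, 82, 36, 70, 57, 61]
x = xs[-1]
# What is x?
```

xs has length 6. Negative index -1 maps to positive index 6 + (-1) = 5. xs[5] = 61.

61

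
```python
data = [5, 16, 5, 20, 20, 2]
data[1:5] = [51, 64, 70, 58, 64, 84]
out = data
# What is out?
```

data starts as [5, 16, 5, 20, 20, 2] (length 6). The slice data[1:5] covers indices [1, 2, 3, 4] with values [16, 5, 20, 20]. Replacing that slice with [51, 64, 70, 58, 64, 84] (different length) produces [5, 51, 64, 70, 58, 64, 84, 2].

[5, 51, 64, 70, 58, 64, 84, 2]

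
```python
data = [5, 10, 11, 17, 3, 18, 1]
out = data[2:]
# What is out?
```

data has length 7. The slice data[2:] selects indices [2, 3, 4, 5, 6] (2->11, 3->17, 4->3, 5->18, 6->1), giving [11, 17, 3, 18, 1].

[11, 17, 3, 18, 1]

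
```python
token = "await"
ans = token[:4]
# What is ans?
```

token has length 5. The slice token[:4] selects indices [0, 1, 2, 3] (0->'a', 1->'w', 2->'a', 3->'i'), giving 'awai'.

'awai'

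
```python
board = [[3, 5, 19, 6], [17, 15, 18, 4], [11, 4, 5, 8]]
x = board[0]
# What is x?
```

board has 3 rows. Row 0 is [3, 5, 19, 6].

[3, 5, 19, 6]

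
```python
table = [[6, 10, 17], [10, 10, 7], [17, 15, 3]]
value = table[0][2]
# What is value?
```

table[0] = [6, 10, 17]. Taking column 2 of that row yields 17.

17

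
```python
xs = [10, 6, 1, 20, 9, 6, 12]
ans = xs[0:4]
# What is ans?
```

xs has length 7. The slice xs[0:4] selects indices [0, 1, 2, 3] (0->10, 1->6, 2->1, 3->20), giving [10, 6, 1, 20].

[10, 6, 1, 20]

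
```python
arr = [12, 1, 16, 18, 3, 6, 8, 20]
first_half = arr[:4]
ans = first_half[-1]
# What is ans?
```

arr has length 8. The slice arr[:4] selects indices [0, 1, 2, 3] (0->12, 1->1, 2->16, 3->18), giving [12, 1, 16, 18]. So first_half = [12, 1, 16, 18]. Then first_half[-1] = 18.

18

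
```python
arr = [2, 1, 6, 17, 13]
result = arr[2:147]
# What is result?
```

arr has length 5. The slice arr[2:147] selects indices [2, 3, 4] (2->6, 3->17, 4->13), giving [6, 17, 13].

[6, 17, 13]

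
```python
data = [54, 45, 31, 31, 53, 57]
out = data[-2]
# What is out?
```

data has length 6. Negative index -2 maps to positive index 6 + (-2) = 4. data[4] = 53.

53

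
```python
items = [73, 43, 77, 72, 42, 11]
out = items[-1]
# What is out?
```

items has length 6. Negative index -1 maps to positive index 6 + (-1) = 5. items[5] = 11.

11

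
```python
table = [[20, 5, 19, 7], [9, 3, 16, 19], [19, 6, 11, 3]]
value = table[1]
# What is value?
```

table has 3 rows. Row 1 is [9, 3, 16, 19].

[9, 3, 16, 19]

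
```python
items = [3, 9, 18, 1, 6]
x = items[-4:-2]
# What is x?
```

items has length 5. The slice items[-4:-2] selects indices [1, 2] (1->9, 2->18), giving [9, 18].

[9, 18]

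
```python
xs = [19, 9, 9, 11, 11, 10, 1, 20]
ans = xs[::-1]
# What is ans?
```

xs has length 8. The slice xs[::-1] selects indices [7, 6, 5, 4, 3, 2, 1, 0] (7->20, 6->1, 5->10, 4->11, 3->11, 2->9, 1->9, 0->19), giving [20, 1, 10, 11, 11, 9, 9, 19].

[20, 1, 10, 11, 11, 9, 9, 19]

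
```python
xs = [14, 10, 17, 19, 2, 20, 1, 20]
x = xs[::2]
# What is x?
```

xs has length 8. The slice xs[::2] selects indices [0, 2, 4, 6] (0->14, 2->17, 4->2, 6->1), giving [14, 17, 2, 1].

[14, 17, 2, 1]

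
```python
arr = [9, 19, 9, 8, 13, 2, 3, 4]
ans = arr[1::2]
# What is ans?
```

arr has length 8. The slice arr[1::2] selects indices [1, 3, 5, 7] (1->19, 3->8, 5->2, 7->4), giving [19, 8, 2, 4].

[19, 8, 2, 4]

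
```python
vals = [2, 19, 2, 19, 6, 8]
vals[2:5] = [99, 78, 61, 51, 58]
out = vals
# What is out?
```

vals starts as [2, 19, 2, 19, 6, 8] (length 6). The slice vals[2:5] covers indices [2, 3, 4] with values [2, 19, 6]. Replacing that slice with [99, 78, 61, 51, 58] (different length) produces [2, 19, 99, 78, 61, 51, 58, 8].

[2, 19, 99, 78, 61, 51, 58, 8]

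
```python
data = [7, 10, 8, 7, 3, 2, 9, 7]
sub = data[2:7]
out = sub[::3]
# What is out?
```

data has length 8. The slice data[2:7] selects indices [2, 3, 4, 5, 6] (2->8, 3->7, 4->3, 5->2, 6->9), giving [8, 7, 3, 2, 9]. So sub = [8, 7, 3, 2, 9]. sub has length 5. The slice sub[::3] selects indices [0, 3] (0->8, 3->2), giving [8, 2].

[8, 2]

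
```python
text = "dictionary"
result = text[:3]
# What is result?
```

text has length 10. The slice text[:3] selects indices [0, 1, 2] (0->'d', 1->'i', 2->'c'), giving 'dic'.

'dic'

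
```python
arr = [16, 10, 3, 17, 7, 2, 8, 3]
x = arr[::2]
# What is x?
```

arr has length 8. The slice arr[::2] selects indices [0, 2, 4, 6] (0->16, 2->3, 4->7, 6->8), giving [16, 3, 7, 8].

[16, 3, 7, 8]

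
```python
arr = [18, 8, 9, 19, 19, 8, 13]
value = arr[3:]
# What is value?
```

arr has length 7. The slice arr[3:] selects indices [3, 4, 5, 6] (3->19, 4->19, 5->8, 6->13), giving [19, 19, 8, 13].

[19, 19, 8, 13]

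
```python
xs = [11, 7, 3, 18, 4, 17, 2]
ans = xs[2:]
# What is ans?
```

xs has length 7. The slice xs[2:] selects indices [2, 3, 4, 5, 6] (2->3, 3->18, 4->4, 5->17, 6->2), giving [3, 18, 4, 17, 2].

[3, 18, 4, 17, 2]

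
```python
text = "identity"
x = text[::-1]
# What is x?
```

text has length 8. The slice text[::-1] selects indices [7, 6, 5, 4, 3, 2, 1, 0] (7->'y', 6->'t', 5->'i', 4->'t', 3->'n', 2->'e', 1->'d', 0->'i'), giving 'ytitnedi'.

'ytitnedi'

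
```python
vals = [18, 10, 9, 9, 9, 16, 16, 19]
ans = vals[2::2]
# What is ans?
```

vals has length 8. The slice vals[2::2] selects indices [2, 4, 6] (2->9, 4->9, 6->16), giving [9, 9, 16].

[9, 9, 16]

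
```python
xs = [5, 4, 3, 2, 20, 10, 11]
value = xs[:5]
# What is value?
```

xs has length 7. The slice xs[:5] selects indices [0, 1, 2, 3, 4] (0->5, 1->4, 2->3, 3->2, 4->20), giving [5, 4, 3, 2, 20].

[5, 4, 3, 2, 20]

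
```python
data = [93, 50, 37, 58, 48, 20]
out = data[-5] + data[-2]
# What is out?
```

data has length 6. Negative index -5 maps to positive index 6 + (-5) = 1. data[1] = 50.
data has length 6. Negative index -2 maps to positive index 6 + (-2) = 4. data[4] = 48.
Sum: 50 + 48 = 98.

98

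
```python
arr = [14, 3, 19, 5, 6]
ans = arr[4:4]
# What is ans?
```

arr has length 5. The slice arr[4:4] resolves to an empty index range, so the result is [].

[]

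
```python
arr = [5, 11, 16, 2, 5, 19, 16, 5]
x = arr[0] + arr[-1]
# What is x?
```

arr has length 8. arr[0] = 5.
arr has length 8. Negative index -1 maps to positive index 8 + (-1) = 7. arr[7] = 5.
Sum: 5 + 5 = 10.

10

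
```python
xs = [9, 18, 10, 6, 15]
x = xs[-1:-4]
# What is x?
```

xs has length 5. The slice xs[-1:-4] resolves to an empty index range, so the result is [].

[]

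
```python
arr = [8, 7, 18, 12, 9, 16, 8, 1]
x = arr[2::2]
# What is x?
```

arr has length 8. The slice arr[2::2] selects indices [2, 4, 6] (2->18, 4->9, 6->8), giving [18, 9, 8].

[18, 9, 8]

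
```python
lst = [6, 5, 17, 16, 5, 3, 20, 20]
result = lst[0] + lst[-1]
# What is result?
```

lst has length 8. lst[0] = 6.
lst has length 8. Negative index -1 maps to positive index 8 + (-1) = 7. lst[7] = 20.
Sum: 6 + 20 = 26.

26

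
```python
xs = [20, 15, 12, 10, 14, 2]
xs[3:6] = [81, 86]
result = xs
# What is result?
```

xs starts as [20, 15, 12, 10, 14, 2] (length 6). The slice xs[3:6] covers indices [3, 4, 5] with values [10, 14, 2]. Replacing that slice with [81, 86] (different length) produces [20, 15, 12, 81, 86].

[20, 15, 12, 81, 86]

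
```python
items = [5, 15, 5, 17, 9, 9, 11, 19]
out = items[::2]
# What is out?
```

items has length 8. The slice items[::2] selects indices [0, 2, 4, 6] (0->5, 2->5, 4->9, 6->11), giving [5, 5, 9, 11].

[5, 5, 9, 11]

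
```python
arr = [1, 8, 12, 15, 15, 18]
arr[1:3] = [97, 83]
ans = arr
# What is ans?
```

arr starts as [1, 8, 12, 15, 15, 18] (length 6). The slice arr[1:3] covers indices [1, 2] with values [8, 12]. Replacing that slice with [97, 83] (same length) produces [1, 97, 83, 15, 15, 18].

[1, 97, 83, 15, 15, 18]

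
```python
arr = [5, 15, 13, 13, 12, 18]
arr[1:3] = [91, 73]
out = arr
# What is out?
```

arr starts as [5, 15, 13, 13, 12, 18] (length 6). The slice arr[1:3] covers indices [1, 2] with values [15, 13]. Replacing that slice with [91, 73] (same length) produces [5, 91, 73, 13, 12, 18].

[5, 91, 73, 13, 12, 18]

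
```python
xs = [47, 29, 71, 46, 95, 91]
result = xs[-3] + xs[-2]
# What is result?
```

xs has length 6. Negative index -3 maps to positive index 6 + (-3) = 3. xs[3] = 46.
xs has length 6. Negative index -2 maps to positive index 6 + (-2) = 4. xs[4] = 95.
Sum: 46 + 95 = 141.

141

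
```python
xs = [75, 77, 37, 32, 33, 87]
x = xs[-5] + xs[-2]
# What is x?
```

xs has length 6. Negative index -5 maps to positive index 6 + (-5) = 1. xs[1] = 77.
xs has length 6. Negative index -2 maps to positive index 6 + (-2) = 4. xs[4] = 33.
Sum: 77 + 33 = 110.

110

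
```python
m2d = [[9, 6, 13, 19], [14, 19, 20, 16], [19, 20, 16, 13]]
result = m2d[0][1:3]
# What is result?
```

m2d[0] = [9, 6, 13, 19]. m2d[0] has length 4. The slice m2d[0][1:3] selects indices [1, 2] (1->6, 2->13), giving [6, 13].

[6, 13]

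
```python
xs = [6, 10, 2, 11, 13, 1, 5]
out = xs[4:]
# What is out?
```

xs has length 7. The slice xs[4:] selects indices [4, 5, 6] (4->13, 5->1, 6->5), giving [13, 1, 5].

[13, 1, 5]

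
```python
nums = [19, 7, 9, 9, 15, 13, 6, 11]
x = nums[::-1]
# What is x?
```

nums has length 8. The slice nums[::-1] selects indices [7, 6, 5, 4, 3, 2, 1, 0] (7->11, 6->6, 5->13, 4->15, 3->9, 2->9, 1->7, 0->19), giving [11, 6, 13, 15, 9, 9, 7, 19].

[11, 6, 13, 15, 9, 9, 7, 19]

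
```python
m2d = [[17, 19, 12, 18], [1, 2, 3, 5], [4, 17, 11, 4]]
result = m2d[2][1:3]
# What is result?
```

m2d[2] = [4, 17, 11, 4]. m2d[2] has length 4. The slice m2d[2][1:3] selects indices [1, 2] (1->17, 2->11), giving [17, 11].

[17, 11]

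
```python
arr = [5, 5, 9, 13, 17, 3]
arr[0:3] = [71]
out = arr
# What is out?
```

arr starts as [5, 5, 9, 13, 17, 3] (length 6). The slice arr[0:3] covers indices [0, 1, 2] with values [5, 5, 9]. Replacing that slice with [71] (different length) produces [71, 13, 17, 3].

[71, 13, 17, 3]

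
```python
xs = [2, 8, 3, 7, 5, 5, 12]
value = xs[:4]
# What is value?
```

xs has length 7. The slice xs[:4] selects indices [0, 1, 2, 3] (0->2, 1->8, 2->3, 3->7), giving [2, 8, 3, 7].

[2, 8, 3, 7]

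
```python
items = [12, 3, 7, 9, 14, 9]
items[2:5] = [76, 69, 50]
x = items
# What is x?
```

items starts as [12, 3, 7, 9, 14, 9] (length 6). The slice items[2:5] covers indices [2, 3, 4] with values [7, 9, 14]. Replacing that slice with [76, 69, 50] (same length) produces [12, 3, 76, 69, 50, 9].

[12, 3, 76, 69, 50, 9]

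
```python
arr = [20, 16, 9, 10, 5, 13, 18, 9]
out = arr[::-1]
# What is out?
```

arr has length 8. The slice arr[::-1] selects indices [7, 6, 5, 4, 3, 2, 1, 0] (7->9, 6->18, 5->13, 4->5, 3->10, 2->9, 1->16, 0->20), giving [9, 18, 13, 5, 10, 9, 16, 20].

[9, 18, 13, 5, 10, 9, 16, 20]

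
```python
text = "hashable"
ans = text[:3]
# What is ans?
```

text has length 8. The slice text[:3] selects indices [0, 1, 2] (0->'h', 1->'a', 2->'s'), giving 'has'.

'has'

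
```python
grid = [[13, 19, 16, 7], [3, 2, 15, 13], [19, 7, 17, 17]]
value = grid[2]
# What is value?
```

grid has 3 rows. Row 2 is [19, 7, 17, 17].

[19, 7, 17, 17]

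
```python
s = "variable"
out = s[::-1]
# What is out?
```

s has length 8. The slice s[::-1] selects indices [7, 6, 5, 4, 3, 2, 1, 0] (7->'e', 6->'l', 5->'b', 4->'a', 3->'i', 2->'r', 1->'a', 0->'v'), giving 'elbairav'.

'elbairav'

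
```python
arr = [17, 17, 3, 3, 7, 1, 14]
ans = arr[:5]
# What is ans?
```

arr has length 7. The slice arr[:5] selects indices [0, 1, 2, 3, 4] (0->17, 1->17, 2->3, 3->3, 4->7), giving [17, 17, 3, 3, 7].

[17, 17, 3, 3, 7]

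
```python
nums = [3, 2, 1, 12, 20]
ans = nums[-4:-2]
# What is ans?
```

nums has length 5. The slice nums[-4:-2] selects indices [1, 2] (1->2, 2->1), giving [2, 1].

[2, 1]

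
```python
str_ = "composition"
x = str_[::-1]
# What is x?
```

str_ has length 11. The slice str_[::-1] selects indices [10, 9, 8, 7, 6, 5, 4, 3, 2, 1, 0] (10->'n', 9->'o', 8->'i', 7->'t', 6->'i', 5->'s', 4->'o', 3->'p', 2->'m', 1->'o', 0->'c'), giving 'noitisopmoc'.

'noitisopmoc'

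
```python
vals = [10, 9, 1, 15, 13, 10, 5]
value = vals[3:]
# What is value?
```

vals has length 7. The slice vals[3:] selects indices [3, 4, 5, 6] (3->15, 4->13, 5->10, 6->5), giving [15, 13, 10, 5].

[15, 13, 10, 5]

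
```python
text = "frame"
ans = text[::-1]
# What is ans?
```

text has length 5. The slice text[::-1] selects indices [4, 3, 2, 1, 0] (4->'e', 3->'m', 2->'a', 1->'r', 0->'f'), giving 'emarf'.

'emarf'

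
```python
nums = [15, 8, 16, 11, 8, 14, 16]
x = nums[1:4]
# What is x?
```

nums has length 7. The slice nums[1:4] selects indices [1, 2, 3] (1->8, 2->16, 3->11), giving [8, 16, 11].

[8, 16, 11]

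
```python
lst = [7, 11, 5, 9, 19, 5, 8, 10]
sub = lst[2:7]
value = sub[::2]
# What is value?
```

lst has length 8. The slice lst[2:7] selects indices [2, 3, 4, 5, 6] (2->5, 3->9, 4->19, 5->5, 6->8), giving [5, 9, 19, 5, 8]. So sub = [5, 9, 19, 5, 8]. sub has length 5. The slice sub[::2] selects indices [0, 2, 4] (0->5, 2->19, 4->8), giving [5, 19, 8].

[5, 19, 8]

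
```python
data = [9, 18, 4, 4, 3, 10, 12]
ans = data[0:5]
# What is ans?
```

data has length 7. The slice data[0:5] selects indices [0, 1, 2, 3, 4] (0->9, 1->18, 2->4, 3->4, 4->3), giving [9, 18, 4, 4, 3].

[9, 18, 4, 4, 3]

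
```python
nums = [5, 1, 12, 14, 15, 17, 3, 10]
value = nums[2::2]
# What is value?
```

nums has length 8. The slice nums[2::2] selects indices [2, 4, 6] (2->12, 4->15, 6->3), giving [12, 15, 3].

[12, 15, 3]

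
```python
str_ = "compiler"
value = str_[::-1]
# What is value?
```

str_ has length 8. The slice str_[::-1] selects indices [7, 6, 5, 4, 3, 2, 1, 0] (7->'r', 6->'e', 5->'l', 4->'i', 3->'p', 2->'m', 1->'o', 0->'c'), giving 'relipmoc'.

'relipmoc'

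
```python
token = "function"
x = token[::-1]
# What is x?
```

token has length 8. The slice token[::-1] selects indices [7, 6, 5, 4, 3, 2, 1, 0] (7->'n', 6->'o', 5->'i', 4->'t', 3->'c', 2->'n', 1->'u', 0->'f'), giving 'noitcnuf'.

'noitcnuf'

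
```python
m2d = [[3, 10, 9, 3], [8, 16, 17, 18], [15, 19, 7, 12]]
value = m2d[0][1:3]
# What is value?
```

m2d[0] = [3, 10, 9, 3]. m2d[0] has length 4. The slice m2d[0][1:3] selects indices [1, 2] (1->10, 2->9), giving [10, 9].

[10, 9]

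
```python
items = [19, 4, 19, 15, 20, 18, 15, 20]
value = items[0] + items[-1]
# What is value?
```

items has length 8. items[0] = 19.
items has length 8. Negative index -1 maps to positive index 8 + (-1) = 7. items[7] = 20.
Sum: 19 + 20 = 39.

39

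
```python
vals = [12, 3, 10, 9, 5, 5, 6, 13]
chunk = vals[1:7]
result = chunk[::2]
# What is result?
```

vals has length 8. The slice vals[1:7] selects indices [1, 2, 3, 4, 5, 6] (1->3, 2->10, 3->9, 4->5, 5->5, 6->6), giving [3, 10, 9, 5, 5, 6]. So chunk = [3, 10, 9, 5, 5, 6]. chunk has length 6. The slice chunk[::2] selects indices [0, 2, 4] (0->3, 2->9, 4->5), giving [3, 9, 5].

[3, 9, 5]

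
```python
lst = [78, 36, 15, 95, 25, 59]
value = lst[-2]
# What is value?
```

lst has length 6. Negative index -2 maps to positive index 6 + (-2) = 4. lst[4] = 25.

25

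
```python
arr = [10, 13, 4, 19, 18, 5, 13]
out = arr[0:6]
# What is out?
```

arr has length 7. The slice arr[0:6] selects indices [0, 1, 2, 3, 4, 5] (0->10, 1->13, 2->4, 3->19, 4->18, 5->5), giving [10, 13, 4, 19, 18, 5].

[10, 13, 4, 19, 18, 5]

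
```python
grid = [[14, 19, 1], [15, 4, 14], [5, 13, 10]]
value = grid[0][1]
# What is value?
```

grid[0] = [14, 19, 1]. Taking column 1 of that row yields 19.

19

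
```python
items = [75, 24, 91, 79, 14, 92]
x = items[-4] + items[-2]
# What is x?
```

items has length 6. Negative index -4 maps to positive index 6 + (-4) = 2. items[2] = 91.
items has length 6. Negative index -2 maps to positive index 6 + (-2) = 4. items[4] = 14.
Sum: 91 + 14 = 105.

105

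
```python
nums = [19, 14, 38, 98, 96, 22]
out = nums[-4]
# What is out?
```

nums has length 6. Negative index -4 maps to positive index 6 + (-4) = 2. nums[2] = 38.

38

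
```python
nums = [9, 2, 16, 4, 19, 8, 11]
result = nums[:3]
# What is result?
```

nums has length 7. The slice nums[:3] selects indices [0, 1, 2] (0->9, 1->2, 2->16), giving [9, 2, 16].

[9, 2, 16]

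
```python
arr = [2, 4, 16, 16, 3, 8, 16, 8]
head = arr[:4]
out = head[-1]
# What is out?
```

arr has length 8. The slice arr[:4] selects indices [0, 1, 2, 3] (0->2, 1->4, 2->16, 3->16), giving [2, 4, 16, 16]. So head = [2, 4, 16, 16]. Then head[-1] = 16.

16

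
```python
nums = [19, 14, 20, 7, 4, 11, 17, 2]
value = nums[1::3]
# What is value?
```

nums has length 8. The slice nums[1::3] selects indices [1, 4, 7] (1->14, 4->4, 7->2), giving [14, 4, 2].

[14, 4, 2]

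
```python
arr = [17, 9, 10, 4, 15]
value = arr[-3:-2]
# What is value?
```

arr has length 5. The slice arr[-3:-2] selects indices [2] (2->10), giving [10].

[10]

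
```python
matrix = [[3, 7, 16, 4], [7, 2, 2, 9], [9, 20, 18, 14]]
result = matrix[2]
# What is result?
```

matrix has 3 rows. Row 2 is [9, 20, 18, 14].

[9, 20, 18, 14]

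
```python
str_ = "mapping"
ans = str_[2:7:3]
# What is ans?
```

str_ has length 7. The slice str_[2:7:3] selects indices [2, 5] (2->'p', 5->'n'), giving 'pn'.

'pn'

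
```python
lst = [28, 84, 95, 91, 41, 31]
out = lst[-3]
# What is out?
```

lst has length 6. Negative index -3 maps to positive index 6 + (-3) = 3. lst[3] = 91.

91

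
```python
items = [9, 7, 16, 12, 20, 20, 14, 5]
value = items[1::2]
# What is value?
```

items has length 8. The slice items[1::2] selects indices [1, 3, 5, 7] (1->7, 3->12, 5->20, 7->5), giving [7, 12, 20, 5].

[7, 12, 20, 5]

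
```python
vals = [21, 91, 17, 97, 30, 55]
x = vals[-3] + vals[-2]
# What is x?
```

vals has length 6. Negative index -3 maps to positive index 6 + (-3) = 3. vals[3] = 97.
vals has length 6. Negative index -2 maps to positive index 6 + (-2) = 4. vals[4] = 30.
Sum: 97 + 30 = 127.

127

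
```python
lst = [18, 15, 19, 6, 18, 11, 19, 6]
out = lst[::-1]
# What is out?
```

lst has length 8. The slice lst[::-1] selects indices [7, 6, 5, 4, 3, 2, 1, 0] (7->6, 6->19, 5->11, 4->18, 3->6, 2->19, 1->15, 0->18), giving [6, 19, 11, 18, 6, 19, 15, 18].

[6, 19, 11, 18, 6, 19, 15, 18]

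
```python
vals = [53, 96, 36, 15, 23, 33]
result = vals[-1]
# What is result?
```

vals has length 6. Negative index -1 maps to positive index 6 + (-1) = 5. vals[5] = 33.

33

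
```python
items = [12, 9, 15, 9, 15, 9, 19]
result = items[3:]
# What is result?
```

items has length 7. The slice items[3:] selects indices [3, 4, 5, 6] (3->9, 4->15, 5->9, 6->19), giving [9, 15, 9, 19].

[9, 15, 9, 19]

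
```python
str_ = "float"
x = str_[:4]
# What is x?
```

str_ has length 5. The slice str_[:4] selects indices [0, 1, 2, 3] (0->'f', 1->'l', 2->'o', 3->'a'), giving 'floa'.

'floa'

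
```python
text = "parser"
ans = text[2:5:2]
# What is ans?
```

text has length 6. The slice text[2:5:2] selects indices [2, 4] (2->'r', 4->'e'), giving 're'.

're'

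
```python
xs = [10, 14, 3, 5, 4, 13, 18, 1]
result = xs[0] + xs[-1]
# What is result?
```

xs has length 8. xs[0] = 10.
xs has length 8. Negative index -1 maps to positive index 8 + (-1) = 7. xs[7] = 1.
Sum: 10 + 1 = 11.

11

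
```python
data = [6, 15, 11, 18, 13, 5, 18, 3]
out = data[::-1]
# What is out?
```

data has length 8. The slice data[::-1] selects indices [7, 6, 5, 4, 3, 2, 1, 0] (7->3, 6->18, 5->5, 4->13, 3->18, 2->11, 1->15, 0->6), giving [3, 18, 5, 13, 18, 11, 15, 6].

[3, 18, 5, 13, 18, 11, 15, 6]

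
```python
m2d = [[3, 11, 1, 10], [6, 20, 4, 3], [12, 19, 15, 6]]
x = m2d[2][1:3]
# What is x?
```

m2d[2] = [12, 19, 15, 6]. m2d[2] has length 4. The slice m2d[2][1:3] selects indices [1, 2] (1->19, 2->15), giving [19, 15].

[19, 15]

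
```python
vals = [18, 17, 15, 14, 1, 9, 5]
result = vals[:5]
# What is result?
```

vals has length 7. The slice vals[:5] selects indices [0, 1, 2, 3, 4] (0->18, 1->17, 2->15, 3->14, 4->1), giving [18, 17, 15, 14, 1].

[18, 17, 15, 14, 1]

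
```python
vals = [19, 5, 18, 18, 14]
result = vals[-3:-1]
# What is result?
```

vals has length 5. The slice vals[-3:-1] selects indices [2, 3] (2->18, 3->18), giving [18, 18].

[18, 18]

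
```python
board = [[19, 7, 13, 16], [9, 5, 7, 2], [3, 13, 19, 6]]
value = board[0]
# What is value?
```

board has 3 rows. Row 0 is [19, 7, 13, 16].

[19, 7, 13, 16]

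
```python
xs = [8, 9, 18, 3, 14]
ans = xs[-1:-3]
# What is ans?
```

xs has length 5. The slice xs[-1:-3] resolves to an empty index range, so the result is [].

[]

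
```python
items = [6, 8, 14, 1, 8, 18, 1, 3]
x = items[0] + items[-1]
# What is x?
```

items has length 8. items[0] = 6.
items has length 8. Negative index -1 maps to positive index 8 + (-1) = 7. items[7] = 3.
Sum: 6 + 3 = 9.

9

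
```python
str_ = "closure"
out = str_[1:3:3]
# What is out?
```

str_ has length 7. The slice str_[1:3:3] selects indices [1] (1->'l'), giving 'l'.

'l'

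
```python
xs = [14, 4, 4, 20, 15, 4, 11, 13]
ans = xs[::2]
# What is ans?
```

xs has length 8. The slice xs[::2] selects indices [0, 2, 4, 6] (0->14, 2->4, 4->15, 6->11), giving [14, 4, 15, 11].

[14, 4, 15, 11]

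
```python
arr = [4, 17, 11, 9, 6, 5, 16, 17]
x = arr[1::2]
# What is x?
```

arr has length 8. The slice arr[1::2] selects indices [1, 3, 5, 7] (1->17, 3->9, 5->5, 7->17), giving [17, 9, 5, 17].

[17, 9, 5, 17]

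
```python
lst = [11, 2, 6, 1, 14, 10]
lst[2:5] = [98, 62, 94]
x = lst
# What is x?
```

lst starts as [11, 2, 6, 1, 14, 10] (length 6). The slice lst[2:5] covers indices [2, 3, 4] with values [6, 1, 14]. Replacing that slice with [98, 62, 94] (same length) produces [11, 2, 98, 62, 94, 10].

[11, 2, 98, 62, 94, 10]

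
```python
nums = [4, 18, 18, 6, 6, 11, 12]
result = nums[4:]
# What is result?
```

nums has length 7. The slice nums[4:] selects indices [4, 5, 6] (4->6, 5->11, 6->12), giving [6, 11, 12].

[6, 11, 12]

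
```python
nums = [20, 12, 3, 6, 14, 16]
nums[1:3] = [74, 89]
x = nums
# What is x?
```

nums starts as [20, 12, 3, 6, 14, 16] (length 6). The slice nums[1:3] covers indices [1, 2] with values [12, 3]. Replacing that slice with [74, 89] (same length) produces [20, 74, 89, 6, 14, 16].

[20, 74, 89, 6, 14, 16]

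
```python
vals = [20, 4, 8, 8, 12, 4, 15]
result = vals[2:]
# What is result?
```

vals has length 7. The slice vals[2:] selects indices [2, 3, 4, 5, 6] (2->8, 3->8, 4->12, 5->4, 6->15), giving [8, 8, 12, 4, 15].

[8, 8, 12, 4, 15]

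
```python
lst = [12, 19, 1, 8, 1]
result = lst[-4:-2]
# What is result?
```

lst has length 5. The slice lst[-4:-2] selects indices [1, 2] (1->19, 2->1), giving [19, 1].

[19, 1]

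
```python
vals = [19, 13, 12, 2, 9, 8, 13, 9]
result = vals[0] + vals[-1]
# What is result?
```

vals has length 8. vals[0] = 19.
vals has length 8. Negative index -1 maps to positive index 8 + (-1) = 7. vals[7] = 9.
Sum: 19 + 9 = 28.

28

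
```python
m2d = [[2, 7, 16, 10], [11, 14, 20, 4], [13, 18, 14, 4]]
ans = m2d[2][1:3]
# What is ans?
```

m2d[2] = [13, 18, 14, 4]. m2d[2] has length 4. The slice m2d[2][1:3] selects indices [1, 2] (1->18, 2->14), giving [18, 14].

[18, 14]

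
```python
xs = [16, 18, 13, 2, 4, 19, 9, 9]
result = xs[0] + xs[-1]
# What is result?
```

xs has length 8. xs[0] = 16.
xs has length 8. Negative index -1 maps to positive index 8 + (-1) = 7. xs[7] = 9.
Sum: 16 + 9 = 25.

25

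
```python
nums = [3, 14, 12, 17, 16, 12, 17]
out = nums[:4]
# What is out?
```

nums has length 7. The slice nums[:4] selects indices [0, 1, 2, 3] (0->3, 1->14, 2->12, 3->17), giving [3, 14, 12, 17].

[3, 14, 12, 17]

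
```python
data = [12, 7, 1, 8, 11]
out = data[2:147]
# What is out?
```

data has length 5. The slice data[2:147] selects indices [2, 3, 4] (2->1, 3->8, 4->11), giving [1, 8, 11].

[1, 8, 11]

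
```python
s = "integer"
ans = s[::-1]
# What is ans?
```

s has length 7. The slice s[::-1] selects indices [6, 5, 4, 3, 2, 1, 0] (6->'r', 5->'e', 4->'g', 3->'e', 2->'t', 1->'n', 0->'i'), giving 'regetni'.

'regetni'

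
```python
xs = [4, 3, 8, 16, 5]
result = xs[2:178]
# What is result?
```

xs has length 5. The slice xs[2:178] selects indices [2, 3, 4] (2->8, 3->16, 4->5), giving [8, 16, 5].

[8, 16, 5]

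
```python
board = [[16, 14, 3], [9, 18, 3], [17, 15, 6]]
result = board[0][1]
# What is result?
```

board[0] = [16, 14, 3]. Taking column 1 of that row yields 14.

14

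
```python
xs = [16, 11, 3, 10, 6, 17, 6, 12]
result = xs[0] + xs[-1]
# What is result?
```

xs has length 8. xs[0] = 16.
xs has length 8. Negative index -1 maps to positive index 8 + (-1) = 7. xs[7] = 12.
Sum: 16 + 12 = 28.

28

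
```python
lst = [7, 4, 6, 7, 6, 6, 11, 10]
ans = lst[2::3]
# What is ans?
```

lst has length 8. The slice lst[2::3] selects indices [2, 5] (2->6, 5->6), giving [6, 6].

[6, 6]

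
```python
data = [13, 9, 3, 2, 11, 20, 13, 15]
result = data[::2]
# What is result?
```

data has length 8. The slice data[::2] selects indices [0, 2, 4, 6] (0->13, 2->3, 4->11, 6->13), giving [13, 3, 11, 13].

[13, 3, 11, 13]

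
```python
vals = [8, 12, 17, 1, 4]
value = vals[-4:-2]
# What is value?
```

vals has length 5. The slice vals[-4:-2] selects indices [1, 2] (1->12, 2->17), giving [12, 17].

[12, 17]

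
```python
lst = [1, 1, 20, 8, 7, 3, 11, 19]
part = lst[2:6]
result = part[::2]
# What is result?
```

lst has length 8. The slice lst[2:6] selects indices [2, 3, 4, 5] (2->20, 3->8, 4->7, 5->3), giving [20, 8, 7, 3]. So part = [20, 8, 7, 3]. part has length 4. The slice part[::2] selects indices [0, 2] (0->20, 2->7), giving [20, 7].

[20, 7]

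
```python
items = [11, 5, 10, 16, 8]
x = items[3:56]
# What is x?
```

items has length 5. The slice items[3:56] selects indices [3, 4] (3->16, 4->8), giving [16, 8].

[16, 8]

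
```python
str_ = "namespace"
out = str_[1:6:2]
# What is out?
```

str_ has length 9. The slice str_[1:6:2] selects indices [1, 3, 5] (1->'a', 3->'e', 5->'p'), giving 'aep'.

'aep'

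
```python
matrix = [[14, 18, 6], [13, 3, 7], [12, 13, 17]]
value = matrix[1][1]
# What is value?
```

matrix[1] = [13, 3, 7]. Taking column 1 of that row yields 3.

3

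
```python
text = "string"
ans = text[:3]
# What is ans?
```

text has length 6. The slice text[:3] selects indices [0, 1, 2] (0->'s', 1->'t', 2->'r'), giving 'str'.

'str'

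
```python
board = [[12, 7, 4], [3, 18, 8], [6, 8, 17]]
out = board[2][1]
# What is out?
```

board[2] = [6, 8, 17]. Taking column 1 of that row yields 8.

8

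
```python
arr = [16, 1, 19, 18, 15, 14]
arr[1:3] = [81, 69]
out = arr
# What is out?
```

arr starts as [16, 1, 19, 18, 15, 14] (length 6). The slice arr[1:3] covers indices [1, 2] with values [1, 19]. Replacing that slice with [81, 69] (same length) produces [16, 81, 69, 18, 15, 14].

[16, 81, 69, 18, 15, 14]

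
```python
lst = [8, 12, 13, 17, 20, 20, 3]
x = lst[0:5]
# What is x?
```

lst has length 7. The slice lst[0:5] selects indices [0, 1, 2, 3, 4] (0->8, 1->12, 2->13, 3->17, 4->20), giving [8, 12, 13, 17, 20].

[8, 12, 13, 17, 20]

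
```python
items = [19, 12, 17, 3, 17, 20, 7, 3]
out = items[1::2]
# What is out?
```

items has length 8. The slice items[1::2] selects indices [1, 3, 5, 7] (1->12, 3->3, 5->20, 7->3), giving [12, 3, 20, 3].

[12, 3, 20, 3]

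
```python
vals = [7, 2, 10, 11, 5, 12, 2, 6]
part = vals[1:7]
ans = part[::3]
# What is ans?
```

vals has length 8. The slice vals[1:7] selects indices [1, 2, 3, 4, 5, 6] (1->2, 2->10, 3->11, 4->5, 5->12, 6->2), giving [2, 10, 11, 5, 12, 2]. So part = [2, 10, 11, 5, 12, 2]. part has length 6. The slice part[::3] selects indices [0, 3] (0->2, 3->5), giving [2, 5].

[2, 5]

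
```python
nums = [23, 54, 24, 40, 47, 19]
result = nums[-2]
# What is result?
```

nums has length 6. Negative index -2 maps to positive index 6 + (-2) = 4. nums[4] = 47.

47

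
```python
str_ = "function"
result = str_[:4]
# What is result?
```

str_ has length 8. The slice str_[:4] selects indices [0, 1, 2, 3] (0->'f', 1->'u', 2->'n', 3->'c'), giving 'func'.

'func'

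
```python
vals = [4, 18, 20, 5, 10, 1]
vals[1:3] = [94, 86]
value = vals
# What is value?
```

vals starts as [4, 18, 20, 5, 10, 1] (length 6). The slice vals[1:3] covers indices [1, 2] with values [18, 20]. Replacing that slice with [94, 86] (same length) produces [4, 94, 86, 5, 10, 1].

[4, 94, 86, 5, 10, 1]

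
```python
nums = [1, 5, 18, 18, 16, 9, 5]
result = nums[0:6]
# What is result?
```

nums has length 7. The slice nums[0:6] selects indices [0, 1, 2, 3, 4, 5] (0->1, 1->5, 2->18, 3->18, 4->16, 5->9), giving [1, 5, 18, 18, 16, 9].

[1, 5, 18, 18, 16, 9]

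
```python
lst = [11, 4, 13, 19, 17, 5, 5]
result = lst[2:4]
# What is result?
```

lst has length 7. The slice lst[2:4] selects indices [2, 3] (2->13, 3->19), giving [13, 19].

[13, 19]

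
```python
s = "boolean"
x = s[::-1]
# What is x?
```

s has length 7. The slice s[::-1] selects indices [6, 5, 4, 3, 2, 1, 0] (6->'n', 5->'a', 4->'e', 3->'l', 2->'o', 1->'o', 0->'b'), giving 'naeloob'.

'naeloob'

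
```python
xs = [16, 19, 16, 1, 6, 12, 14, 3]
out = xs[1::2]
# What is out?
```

xs has length 8. The slice xs[1::2] selects indices [1, 3, 5, 7] (1->19, 3->1, 5->12, 7->3), giving [19, 1, 12, 3].

[19, 1, 12, 3]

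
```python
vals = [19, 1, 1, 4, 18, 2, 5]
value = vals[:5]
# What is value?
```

vals has length 7. The slice vals[:5] selects indices [0, 1, 2, 3, 4] (0->19, 1->1, 2->1, 3->4, 4->18), giving [19, 1, 1, 4, 18].

[19, 1, 1, 4, 18]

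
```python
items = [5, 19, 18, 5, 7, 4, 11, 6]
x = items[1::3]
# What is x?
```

items has length 8. The slice items[1::3] selects indices [1, 4, 7] (1->19, 4->7, 7->6), giving [19, 7, 6].

[19, 7, 6]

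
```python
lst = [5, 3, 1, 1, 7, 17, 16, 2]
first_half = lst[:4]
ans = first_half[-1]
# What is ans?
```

lst has length 8. The slice lst[:4] selects indices [0, 1, 2, 3] (0->5, 1->3, 2->1, 3->1), giving [5, 3, 1, 1]. So first_half = [5, 3, 1, 1]. Then first_half[-1] = 1.

1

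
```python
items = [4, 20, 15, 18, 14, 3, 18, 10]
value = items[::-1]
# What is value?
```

items has length 8. The slice items[::-1] selects indices [7, 6, 5, 4, 3, 2, 1, 0] (7->10, 6->18, 5->3, 4->14, 3->18, 2->15, 1->20, 0->4), giving [10, 18, 3, 14, 18, 15, 20, 4].

[10, 18, 3, 14, 18, 15, 20, 4]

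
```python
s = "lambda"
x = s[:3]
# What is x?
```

s has length 6. The slice s[:3] selects indices [0, 1, 2] (0->'l', 1->'a', 2->'m'), giving 'lam'.

'lam'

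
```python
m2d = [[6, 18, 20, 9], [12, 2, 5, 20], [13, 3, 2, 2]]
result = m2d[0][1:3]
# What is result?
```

m2d[0] = [6, 18, 20, 9]. m2d[0] has length 4. The slice m2d[0][1:3] selects indices [1, 2] (1->18, 2->20), giving [18, 20].

[18, 20]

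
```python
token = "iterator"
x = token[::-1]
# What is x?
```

token has length 8. The slice token[::-1] selects indices [7, 6, 5, 4, 3, 2, 1, 0] (7->'r', 6->'o', 5->'t', 4->'a', 3->'r', 2->'e', 1->'t', 0->'i'), giving 'rotareti'.

'rotareti'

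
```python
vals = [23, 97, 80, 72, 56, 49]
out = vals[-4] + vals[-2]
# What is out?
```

vals has length 6. Negative index -4 maps to positive index 6 + (-4) = 2. vals[2] = 80.
vals has length 6. Negative index -2 maps to positive index 6 + (-2) = 4. vals[4] = 56.
Sum: 80 + 56 = 136.

136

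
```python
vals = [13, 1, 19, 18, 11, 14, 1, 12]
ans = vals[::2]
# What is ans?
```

vals has length 8. The slice vals[::2] selects indices [0, 2, 4, 6] (0->13, 2->19, 4->11, 6->1), giving [13, 19, 11, 1].

[13, 19, 11, 1]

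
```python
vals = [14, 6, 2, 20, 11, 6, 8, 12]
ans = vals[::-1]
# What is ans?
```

vals has length 8. The slice vals[::-1] selects indices [7, 6, 5, 4, 3, 2, 1, 0] (7->12, 6->8, 5->6, 4->11, 3->20, 2->2, 1->6, 0->14), giving [12, 8, 6, 11, 20, 2, 6, 14].

[12, 8, 6, 11, 20, 2, 6, 14]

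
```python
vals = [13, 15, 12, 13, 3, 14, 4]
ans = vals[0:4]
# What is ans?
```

vals has length 7. The slice vals[0:4] selects indices [0, 1, 2, 3] (0->13, 1->15, 2->12, 3->13), giving [13, 15, 12, 13].

[13, 15, 12, 13]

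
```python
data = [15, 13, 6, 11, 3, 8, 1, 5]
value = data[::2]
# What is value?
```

data has length 8. The slice data[::2] selects indices [0, 2, 4, 6] (0->15, 2->6, 4->3, 6->1), giving [15, 6, 3, 1].

[15, 6, 3, 1]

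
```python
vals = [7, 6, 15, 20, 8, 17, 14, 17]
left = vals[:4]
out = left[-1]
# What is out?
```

vals has length 8. The slice vals[:4] selects indices [0, 1, 2, 3] (0->7, 1->6, 2->15, 3->20), giving [7, 6, 15, 20]. So left = [7, 6, 15, 20]. Then left[-1] = 20.

20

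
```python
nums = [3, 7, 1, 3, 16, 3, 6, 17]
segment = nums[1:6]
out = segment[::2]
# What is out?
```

nums has length 8. The slice nums[1:6] selects indices [1, 2, 3, 4, 5] (1->7, 2->1, 3->3, 4->16, 5->3), giving [7, 1, 3, 16, 3]. So segment = [7, 1, 3, 16, 3]. segment has length 5. The slice segment[::2] selects indices [0, 2, 4] (0->7, 2->3, 4->3), giving [7, 3, 3].

[7, 3, 3]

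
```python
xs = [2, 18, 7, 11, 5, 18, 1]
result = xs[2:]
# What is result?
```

xs has length 7. The slice xs[2:] selects indices [2, 3, 4, 5, 6] (2->7, 3->11, 4->5, 5->18, 6->1), giving [7, 11, 5, 18, 1].

[7, 11, 5, 18, 1]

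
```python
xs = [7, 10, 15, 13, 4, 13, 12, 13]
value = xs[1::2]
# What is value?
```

xs has length 8. The slice xs[1::2] selects indices [1, 3, 5, 7] (1->10, 3->13, 5->13, 7->13), giving [10, 13, 13, 13].

[10, 13, 13, 13]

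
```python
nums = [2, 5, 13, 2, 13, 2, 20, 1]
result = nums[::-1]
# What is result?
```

nums has length 8. The slice nums[::-1] selects indices [7, 6, 5, 4, 3, 2, 1, 0] (7->1, 6->20, 5->2, 4->13, 3->2, 2->13, 1->5, 0->2), giving [1, 20, 2, 13, 2, 13, 5, 2].

[1, 20, 2, 13, 2, 13, 5, 2]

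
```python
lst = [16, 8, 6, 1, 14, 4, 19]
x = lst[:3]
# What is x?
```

lst has length 7. The slice lst[:3] selects indices [0, 1, 2] (0->16, 1->8, 2->6), giving [16, 8, 6].

[16, 8, 6]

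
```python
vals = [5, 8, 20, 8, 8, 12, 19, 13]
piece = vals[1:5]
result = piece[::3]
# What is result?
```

vals has length 8. The slice vals[1:5] selects indices [1, 2, 3, 4] (1->8, 2->20, 3->8, 4->8), giving [8, 20, 8, 8]. So piece = [8, 20, 8, 8]. piece has length 4. The slice piece[::3] selects indices [0, 3] (0->8, 3->8), giving [8, 8].

[8, 8]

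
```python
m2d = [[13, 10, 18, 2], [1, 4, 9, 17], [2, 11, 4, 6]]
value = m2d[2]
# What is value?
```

m2d has 3 rows. Row 2 is [2, 11, 4, 6].

[2, 11, 4, 6]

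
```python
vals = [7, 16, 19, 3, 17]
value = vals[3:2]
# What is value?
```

vals has length 5. The slice vals[3:2] resolves to an empty index range, so the result is [].

[]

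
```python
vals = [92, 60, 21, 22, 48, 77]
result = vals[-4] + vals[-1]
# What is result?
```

vals has length 6. Negative index -4 maps to positive index 6 + (-4) = 2. vals[2] = 21.
vals has length 6. Negative index -1 maps to positive index 6 + (-1) = 5. vals[5] = 77.
Sum: 21 + 77 = 98.

98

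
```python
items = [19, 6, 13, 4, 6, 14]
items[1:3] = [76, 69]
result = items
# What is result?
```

items starts as [19, 6, 13, 4, 6, 14] (length 6). The slice items[1:3] covers indices [1, 2] with values [6, 13]. Replacing that slice with [76, 69] (same length) produces [19, 76, 69, 4, 6, 14].

[19, 76, 69, 4, 6, 14]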